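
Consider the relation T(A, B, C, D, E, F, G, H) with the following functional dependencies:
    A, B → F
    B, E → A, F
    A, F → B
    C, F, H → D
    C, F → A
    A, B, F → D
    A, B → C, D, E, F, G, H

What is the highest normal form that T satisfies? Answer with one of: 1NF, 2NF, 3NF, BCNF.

BCNF

Candidate keys: {A, B}, {A, F}, {B, E}, {C, F}. Prime attributes: {A, B, C, E, F}.
The left-hand side of every FD is a superkey, so BCNF is satisfied.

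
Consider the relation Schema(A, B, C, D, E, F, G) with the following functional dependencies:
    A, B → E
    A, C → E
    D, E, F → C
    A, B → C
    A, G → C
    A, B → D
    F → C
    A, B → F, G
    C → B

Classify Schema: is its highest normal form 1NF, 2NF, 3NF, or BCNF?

Candidate keys: {A, B}, {A, C}, {A, F}, {A, G}. Prime attributes: {A, B, C, F, G}.
D, E, F → C: {D, E, F}⁺ = {B, C, D, E, F}, which is not all of the attributes, so the left side is not a superkey — BCNF is violated.
Its right-hand attributes {C} are all prime, as are those of every other non-superkey FD — the relation is in 3NF.

3NF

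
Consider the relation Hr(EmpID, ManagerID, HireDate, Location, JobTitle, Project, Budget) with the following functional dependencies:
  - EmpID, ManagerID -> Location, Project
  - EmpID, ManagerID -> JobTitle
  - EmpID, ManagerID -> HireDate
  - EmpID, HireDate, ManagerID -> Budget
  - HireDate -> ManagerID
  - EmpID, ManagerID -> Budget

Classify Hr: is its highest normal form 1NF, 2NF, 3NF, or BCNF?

Candidate keys: {EmpID, HireDate}, {EmpID, ManagerID}. Prime attributes: {EmpID, HireDate, ManagerID}.
HireDate -> ManagerID breaks BCNF: {HireDate}⁺ = {HireDate, ManagerID}, so {HireDate} is not a superkey.
But every attribute on its right side ({ManagerID}) is prime, and the same holds for every other non-superkey FD, so 3NF still holds.

3NF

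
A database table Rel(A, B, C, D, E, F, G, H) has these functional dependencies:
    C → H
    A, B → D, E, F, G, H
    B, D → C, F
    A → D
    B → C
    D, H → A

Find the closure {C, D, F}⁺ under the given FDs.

{A, C, D, F, H}

Start with {C, D, F}.
C → H applies; add {H} → now {C, D, F, H}.
D, H → A applies; add {A} → now {A, C, D, F, H}.
No further FD applies.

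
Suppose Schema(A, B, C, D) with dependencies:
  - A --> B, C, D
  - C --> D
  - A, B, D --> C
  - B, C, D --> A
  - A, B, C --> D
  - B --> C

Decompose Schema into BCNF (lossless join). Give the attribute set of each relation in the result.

{A, B, C}; {C, D}

Candidate keys of the original relation: {A}, {B}.
{A, B, C, D}: {C} determines {C, D} here but is not a superkey — split on C --> D, giving {C, D} and {A, B, C}.
{C, D} is in BCNF.
{A, B, C} is in BCNF.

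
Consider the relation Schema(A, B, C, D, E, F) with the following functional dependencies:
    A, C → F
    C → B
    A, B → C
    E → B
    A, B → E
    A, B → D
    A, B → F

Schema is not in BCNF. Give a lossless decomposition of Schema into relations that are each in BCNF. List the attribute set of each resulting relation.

{A, C, D, E, F}; {B, C}

Candidate keys of the original relation: {A, B}, {A, C}, {A, E}.
{A, B, C, D, E, F}: {C} determines {B, C} here but is not a superkey — split on C → B, giving {B, C} and {A, C, D, E, F}.
{B, C} has no BCNF violation.
{A, C, D, E, F} has no BCNF violation.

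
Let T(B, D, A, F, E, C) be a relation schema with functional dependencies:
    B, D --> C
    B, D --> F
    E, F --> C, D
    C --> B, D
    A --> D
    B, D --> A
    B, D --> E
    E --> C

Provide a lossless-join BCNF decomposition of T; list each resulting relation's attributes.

Candidate keys of the original relation: {A, B}, {B, D}, {C}, {E}.
In {A, B, C, D, E, F}, {A} is not a superkey ({A}⁺ restricted to this set is {A, D}), so split on A --> D into {A, D} and {A, B, C, E, F}.
{A, D} is in BCNF.
{A, B, C, E, F} is in BCNF.

{A, B, C, E, F}; {A, D}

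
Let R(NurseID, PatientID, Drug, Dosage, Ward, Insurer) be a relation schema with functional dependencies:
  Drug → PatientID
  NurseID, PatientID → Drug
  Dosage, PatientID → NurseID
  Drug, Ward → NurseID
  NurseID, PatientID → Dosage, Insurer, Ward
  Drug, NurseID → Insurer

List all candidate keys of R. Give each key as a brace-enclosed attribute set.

{Dosage, Drug} is a candidate key since {Dosage, Drug}⁺ = {Dosage, Drug, Insurer, NurseID, PatientID, Ward} covers every attribute.
{Dosage, PatientID} is a candidate key since {Dosage, PatientID}⁺ = {Dosage, Drug, Insurer, NurseID, PatientID, Ward} covers every attribute.
{Drug, NurseID} is a candidate key since {Drug, NurseID}⁺ = {Dosage, Drug, Insurer, NurseID, PatientID, Ward} covers every attribute.
{Drug, Ward} is a candidate key since {Drug, Ward}⁺ = {Dosage, Drug, Insurer, NurseID, PatientID, Ward} covers every attribute.
{NurseID, PatientID} is a candidate key since {NurseID, PatientID}⁺ = {Dosage, Drug, Insurer, NurseID, PatientID, Ward} covers every attribute.
No proper subset of any of these is a key, and no other minimal superkey exists.

{Dosage, Drug}, {Dosage, PatientID}, {Drug, NurseID}, {Drug, Ward}, {NurseID, PatientID}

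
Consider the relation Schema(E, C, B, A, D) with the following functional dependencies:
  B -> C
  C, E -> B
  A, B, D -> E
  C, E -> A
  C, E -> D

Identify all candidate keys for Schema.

{A, B, D}, {B, E}, {C, E}

{B, E} is a candidate key since {B, E}⁺ = {A, B, C, D, E} covers every attribute.
{C, E} is a candidate key since {C, E}⁺ = {A, B, C, D, E} covers every attribute.
{A, B, D} is a candidate key since {A, B, D}⁺ = {A, B, C, D, E} covers every attribute.
These are minimal and exhaustive — every other superkey contains one of them.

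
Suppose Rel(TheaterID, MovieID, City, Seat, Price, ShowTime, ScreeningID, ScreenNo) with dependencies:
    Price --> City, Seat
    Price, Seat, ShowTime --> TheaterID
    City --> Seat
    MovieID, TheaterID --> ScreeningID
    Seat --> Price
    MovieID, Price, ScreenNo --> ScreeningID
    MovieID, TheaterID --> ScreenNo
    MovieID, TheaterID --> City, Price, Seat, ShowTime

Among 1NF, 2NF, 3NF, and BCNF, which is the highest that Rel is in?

Candidate keys: {City, MovieID, ShowTime}, {MovieID, Price, ShowTime}, {MovieID, Seat, ShowTime}, {MovieID, TheaterID}. Prime attributes: {City, MovieID, Price, Seat, ShowTime, TheaterID}.
For Price --> City, Seat we have {Price}⁺ = {City, Price, Seat}; {Price} is not a superkey, so BCNF fails.
MovieID, Price, ScreenNo --> ScreeningID has non-prime {ScreeningID} on the right and a non-superkey on the left, so 3NF fails.
No proper subset of a key has a non-prime attribute in its closure, so there is no partial dependency; 2NF holds.

2NF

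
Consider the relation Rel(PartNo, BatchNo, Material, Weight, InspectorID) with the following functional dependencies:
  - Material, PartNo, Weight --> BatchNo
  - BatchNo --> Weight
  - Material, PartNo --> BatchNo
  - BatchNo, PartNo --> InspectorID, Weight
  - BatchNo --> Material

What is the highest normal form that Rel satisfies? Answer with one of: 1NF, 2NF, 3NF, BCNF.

Candidate keys: {BatchNo, PartNo}, {Material, PartNo}. Prime attributes: {BatchNo, Material, PartNo}.
BatchNo --> Weight breaks BCNF: {BatchNo}⁺ = {BatchNo, Material, Weight}, so {BatchNo} is not a superkey.
BatchNo --> Weight has non-prime {Weight} on the right and a non-superkey on the left, so 3NF fails.
The proper key subset {BatchNo} of {BatchNo, PartNo} determines non-prime {Weight}, so the relation is not even in 2NF.

1NF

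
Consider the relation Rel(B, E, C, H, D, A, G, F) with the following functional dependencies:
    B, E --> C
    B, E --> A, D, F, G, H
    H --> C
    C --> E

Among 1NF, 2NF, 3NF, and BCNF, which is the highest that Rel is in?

3NF

Candidate keys: {B, C}, {B, E}, {B, H}. Prime attributes: {B, C, E, H}.
H --> C breaks BCNF: {H}⁺ = {C, E, H}, so {H} is not a superkey.
Its right-hand attributes {C} are all prime, as are those of every other non-superkey FD — the relation is in 3NF.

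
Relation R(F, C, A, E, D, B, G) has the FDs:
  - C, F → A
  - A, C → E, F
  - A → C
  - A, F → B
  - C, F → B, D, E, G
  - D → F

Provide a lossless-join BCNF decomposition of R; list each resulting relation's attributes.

Candidate keys of the original relation: {A}, {C, D}, {C, F}.
Within {A, B, C, D, E, F, G}: {D}⁺ ∩ {A, B, C, D, E, F, G} = {D, F}, not the whole set, so D → F violates BCNF; decompose into {D, F} and {A, B, C, D, E, G}.
{D, F} is in BCNF.
{A, B, C, D, E, G} is in BCNF.

{A, B, C, D, E, G}; {D, F}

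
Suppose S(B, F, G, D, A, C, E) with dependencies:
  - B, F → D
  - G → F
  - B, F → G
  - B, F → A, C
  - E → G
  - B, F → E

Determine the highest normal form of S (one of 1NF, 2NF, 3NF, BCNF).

Candidate keys: {B, E}, {B, F}, {B, G}. Prime attributes: {B, E, F, G}.
G → F: {G}⁺ = {F, G}, which is not all of the attributes, so the left side is not a superkey — BCNF is violated.
Since {F} ⊆ prime attributes and every other non-superkey FD also has a prime right side, the schema is in 3NF.

3NF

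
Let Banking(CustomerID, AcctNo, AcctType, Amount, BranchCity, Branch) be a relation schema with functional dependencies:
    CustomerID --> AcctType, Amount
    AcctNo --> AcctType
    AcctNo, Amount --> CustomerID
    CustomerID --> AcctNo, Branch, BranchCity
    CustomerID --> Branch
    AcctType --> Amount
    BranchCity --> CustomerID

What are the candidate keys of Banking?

{AcctNo} is a candidate key since {AcctNo}⁺ = {AcctNo, AcctType, Amount, Branch, BranchCity, CustomerID} covers every attribute.
{BranchCity} is a candidate key since {BranchCity}⁺ = {AcctNo, AcctType, Amount, Branch, BranchCity, CustomerID} covers every attribute.
{CustomerID} is a candidate key since {CustomerID}⁺ = {AcctNo, AcctType, Amount, Branch, BranchCity, CustomerID} covers every attribute.
Any other superkey properly contains one of these, so there are no further candidate keys.

{AcctNo}, {BranchCity}, {CustomerID}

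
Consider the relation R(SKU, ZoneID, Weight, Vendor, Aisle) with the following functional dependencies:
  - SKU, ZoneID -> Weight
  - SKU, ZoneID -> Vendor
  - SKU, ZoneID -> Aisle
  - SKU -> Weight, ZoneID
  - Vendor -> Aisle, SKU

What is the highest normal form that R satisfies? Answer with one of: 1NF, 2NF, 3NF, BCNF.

Candidate keys: {SKU}, {Vendor}. Prime attributes: {SKU, Vendor}.
Each dependency's left side is a superkey — BCNF holds.

BCNF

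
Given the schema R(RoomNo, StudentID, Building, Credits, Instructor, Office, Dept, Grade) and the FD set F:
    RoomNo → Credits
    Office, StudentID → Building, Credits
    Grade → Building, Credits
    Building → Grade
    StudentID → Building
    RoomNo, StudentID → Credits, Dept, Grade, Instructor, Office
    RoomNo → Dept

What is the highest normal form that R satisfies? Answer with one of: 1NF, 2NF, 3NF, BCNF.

Candidate key: {RoomNo, StudentID}. Prime attributes: {RoomNo, StudentID}.
For RoomNo → Credits we have {RoomNo}⁺ = {Credits, Dept, RoomNo}; {RoomNo} is not a superkey, so BCNF fails.
RoomNo → Credits determines the non-prime attribute {Credits} from a non-superkey — 3NF is violated.
The proper key subset {RoomNo} of {RoomNo, StudentID} determines non-prime {Credits, Dept}, so the relation is not even in 2NF.

1NF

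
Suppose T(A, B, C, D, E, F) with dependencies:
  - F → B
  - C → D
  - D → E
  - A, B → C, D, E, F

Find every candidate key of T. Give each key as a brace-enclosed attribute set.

{A, B}, {A, F}

{A} never appears on the right of any FD, so every key must include it.
{A, B}⁺ = {A, B, C, D, E, F}, which is every attribute, so {A, B} is a candidate key.
{A, F}⁺ = {A, B, C, D, E, F}, which is every attribute, so {A, F} is a candidate key.
Any other superkey properly contains one of these, so there are no further candidate keys.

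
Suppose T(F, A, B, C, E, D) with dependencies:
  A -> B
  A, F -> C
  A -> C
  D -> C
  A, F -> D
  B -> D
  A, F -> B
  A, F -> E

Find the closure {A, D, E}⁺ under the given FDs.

{A, B, C, D, E}

Start with {A, D, E}.
A -> B applies; add {B} → now {A, B, D, E}.
A -> C applies; add {C} → now {A, B, C, D, E}.
No further FD applies.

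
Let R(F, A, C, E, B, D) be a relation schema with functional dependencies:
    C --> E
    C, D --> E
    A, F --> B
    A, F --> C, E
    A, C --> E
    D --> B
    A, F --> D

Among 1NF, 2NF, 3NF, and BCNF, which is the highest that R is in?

Candidate key: {A, F}. Prime attributes: {A, F}.
For C --> E we have {C}⁺ = {C, E}; {C} is not a superkey, so BCNF fails.
C --> E determines the non-prime attribute {E} from a non-superkey — 3NF is violated.
Checking every proper subset of each key, none determines a non-prime attribute — 2NF is satisfied.

2NF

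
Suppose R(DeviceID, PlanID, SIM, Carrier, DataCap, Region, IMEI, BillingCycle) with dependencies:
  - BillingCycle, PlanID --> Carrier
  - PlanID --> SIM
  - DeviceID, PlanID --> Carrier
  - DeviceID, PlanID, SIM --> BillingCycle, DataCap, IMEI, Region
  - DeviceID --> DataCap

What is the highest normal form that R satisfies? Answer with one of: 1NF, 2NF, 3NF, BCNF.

Candidate key: {DeviceID, PlanID}. Prime attributes: {DeviceID, PlanID}.
For BillingCycle, PlanID --> Carrier we have {BillingCycle, PlanID}⁺ = {BillingCycle, Carrier, PlanID, SIM}; {BillingCycle, PlanID} is not a superkey, so BCNF fails.
BillingCycle, PlanID --> Carrier determines the non-prime attribute {Carrier} from a non-superkey — 3NF is violated.
{DeviceID} is a proper subset of the key {DeviceID, PlanID}, and {DeviceID}⁺ contains the non-prime attribute {DataCap} — a partial dependency, so 2NF is violated.

1NF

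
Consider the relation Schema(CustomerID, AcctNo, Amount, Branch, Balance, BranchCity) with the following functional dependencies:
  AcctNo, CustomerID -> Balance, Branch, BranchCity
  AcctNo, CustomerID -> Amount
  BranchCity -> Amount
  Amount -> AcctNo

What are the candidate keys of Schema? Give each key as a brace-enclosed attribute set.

{CustomerID} never appears on the right of any FD, so every key must include it.
Closure of {AcctNo, CustomerID} is {AcctNo, Amount, Balance, Branch, BranchCity, CustomerID}, the whole schema; {AcctNo, CustomerID} is a candidate key.
Closure of {Amount, CustomerID} is {AcctNo, Amount, Balance, Branch, BranchCity, CustomerID}, the whole schema; {Amount, CustomerID} is a candidate key.
Closure of {BranchCity, CustomerID} is {AcctNo, Amount, Balance, Branch, BranchCity, CustomerID}, the whole schema; {BranchCity, CustomerID} is a candidate key.
These are minimal and exhaustive — every other superkey contains one of them.

{AcctNo, CustomerID}, {Amount, CustomerID}, {BranchCity, CustomerID}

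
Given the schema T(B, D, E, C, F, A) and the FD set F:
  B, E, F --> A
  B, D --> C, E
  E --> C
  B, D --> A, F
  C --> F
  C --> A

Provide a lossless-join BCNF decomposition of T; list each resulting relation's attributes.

Candidate key of the original relation: {B, D}.
{A, B, C, D, E, F}: {B, E, F} determines {A, B, C, E, F} here but is not a superkey — split on B, E, F --> A, C, giving {A, B, C, E, F} and {B, D, E, F}.
{A, B, C, E, F}: {E} determines {A, C, E, F} here but is not a superkey — split on E --> A, C, F, giving {A, C, E, F} and {B, E}.
{A, C, E, F}: {C} determines {A, C, F} here but is not a superkey — split on C --> A, F, giving {A, C, F} and {C, E}.
{A, C, F} has no BCNF violation.
{C, E} has no BCNF violation.
{B, E} has no BCNF violation.
{B, D, E, F}: {E} determines {E, F} here but is not a superkey — split on E --> F, giving {E, F} and {B, D, E}.
{E, F} has no BCNF violation.
{B, D, E} has no BCNF violation.

{A, C, F}; {B, D, E}; {C, E}; {E, F}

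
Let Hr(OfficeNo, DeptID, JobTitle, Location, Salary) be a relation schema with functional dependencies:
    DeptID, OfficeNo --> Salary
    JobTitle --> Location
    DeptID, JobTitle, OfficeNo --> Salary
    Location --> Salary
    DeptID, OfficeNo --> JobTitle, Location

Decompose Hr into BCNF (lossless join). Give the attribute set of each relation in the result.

{DeptID, JobTitle, OfficeNo}; {JobTitle, Location}; {Location, Salary}

Candidate key of the original relation: {DeptID, OfficeNo}.
In {DeptID, JobTitle, Location, OfficeNo, Salary}, {JobTitle} is not a superkey ({JobTitle}⁺ restricted to this set is {JobTitle, Location, Salary}), so split on JobTitle --> Location, Salary into {JobTitle, Location, Salary} and {DeptID, JobTitle, OfficeNo}.
In {JobTitle, Location, Salary}, {Location} is not a superkey ({Location}⁺ restricted to this set is {Location, Salary}), so split on Location --> Salary into {Location, Salary} and {JobTitle, Location}.
{Location, Salary}: every determinant is a superkey — BCNF.
{JobTitle, Location}: every determinant is a superkey — BCNF.
{DeptID, JobTitle, OfficeNo}: every determinant is a superkey — BCNF.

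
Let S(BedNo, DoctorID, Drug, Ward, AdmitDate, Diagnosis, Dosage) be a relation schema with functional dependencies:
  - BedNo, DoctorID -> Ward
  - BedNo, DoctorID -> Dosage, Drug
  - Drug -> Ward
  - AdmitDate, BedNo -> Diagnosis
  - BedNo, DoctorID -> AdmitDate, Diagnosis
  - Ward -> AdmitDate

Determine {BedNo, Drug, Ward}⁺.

{AdmitDate, BedNo, Diagnosis, Drug, Ward}

Start with {BedNo, Drug, Ward}.
Ward -> AdmitDate applies; add {AdmitDate} → now {AdmitDate, BedNo, Drug, Ward}.
AdmitDate, BedNo -> Diagnosis applies; add {Diagnosis} → now {AdmitDate, BedNo, Diagnosis, Drug, Ward}.
No further FD applies.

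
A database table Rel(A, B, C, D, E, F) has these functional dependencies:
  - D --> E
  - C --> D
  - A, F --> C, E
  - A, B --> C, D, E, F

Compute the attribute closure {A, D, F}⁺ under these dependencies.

Start with {A, D, F}.
D --> E applies; add {E} → now {A, D, E, F}.
A, F --> C, E applies; add {C} → now {A, C, D, E, F}.
No further FD applies.

{A, C, D, E, F}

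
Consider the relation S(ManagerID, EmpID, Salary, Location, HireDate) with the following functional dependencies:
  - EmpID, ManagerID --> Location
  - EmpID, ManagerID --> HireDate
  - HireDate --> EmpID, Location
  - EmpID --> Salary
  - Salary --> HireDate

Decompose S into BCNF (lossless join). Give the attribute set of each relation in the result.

{EmpID, HireDate, Location, Salary}; {HireDate, ManagerID}

Candidate keys of the original relation: {EmpID, ManagerID}, {HireDate, ManagerID}, {ManagerID, Salary}.
In {EmpID, HireDate, Location, ManagerID, Salary}, {HireDate} is not a superkey ({HireDate}⁺ restricted to this set is {EmpID, HireDate, Location, Salary}), so split on HireDate --> EmpID, Location, Salary into {EmpID, HireDate, Location, Salary} and {HireDate, ManagerID}.
{EmpID, HireDate, Location, Salary} is in BCNF.
{HireDate, ManagerID} is in BCNF.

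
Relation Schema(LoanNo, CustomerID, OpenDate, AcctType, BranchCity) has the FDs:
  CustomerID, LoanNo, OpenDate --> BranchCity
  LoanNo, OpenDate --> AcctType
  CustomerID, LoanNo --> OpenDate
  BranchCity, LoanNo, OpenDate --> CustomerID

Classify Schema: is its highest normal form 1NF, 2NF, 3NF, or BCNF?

Candidate keys: {BranchCity, LoanNo, OpenDate}, {CustomerID, LoanNo}. Prime attributes: {BranchCity, CustomerID, LoanNo, OpenDate}.
For LoanNo, OpenDate --> AcctType we have {LoanNo, OpenDate}⁺ = {AcctType, LoanNo, OpenDate}; {LoanNo, OpenDate} is not a superkey, so BCNF fails.
LoanNo, OpenDate --> AcctType has non-prime {AcctType} on the right and a non-superkey on the left, so 3NF fails.
Since {LoanNo, OpenDate} ⊂ {BranchCity, LoanNo, OpenDate} and {LoanNo, OpenDate}⁺ ⊇ {AcctType} with {AcctType} non-prime, there is a partial dependency; 2NF fails.

1NF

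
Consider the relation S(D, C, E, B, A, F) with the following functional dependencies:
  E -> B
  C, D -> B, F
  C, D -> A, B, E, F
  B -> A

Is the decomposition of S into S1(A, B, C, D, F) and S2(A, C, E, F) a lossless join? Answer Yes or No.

No

Common attributes: {A, C, F}; their closure is {A, C, F}.
S1 ⊄ {A, C, F} and S2 ⊄ {A, C, F}, so the split is lossy.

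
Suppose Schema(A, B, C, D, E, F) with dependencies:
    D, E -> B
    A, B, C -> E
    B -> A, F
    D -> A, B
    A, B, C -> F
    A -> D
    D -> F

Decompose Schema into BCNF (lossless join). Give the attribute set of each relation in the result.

Candidate keys of the original relation: {A, C}, {B, C}, {C, D}.
{A, B, C, D, E, F}: {D, E} determines {A, B, D, E, F} here but is not a superkey — split on D, E -> A, B, F, giving {A, B, D, E, F} and {C, D, E}.
{A, B, D, E, F}: {B} determines {A, B, D, F} here but is not a superkey — split on B -> A, D, F, giving {A, B, D, F} and {B, E}.
{A, B, D, F}: every determinant is a superkey — BCNF.
{B, E}: every determinant is a superkey — BCNF.
{C, D, E}: every determinant is a superkey — BCNF.

{A, B, D, F}; {B, E}; {C, D, E}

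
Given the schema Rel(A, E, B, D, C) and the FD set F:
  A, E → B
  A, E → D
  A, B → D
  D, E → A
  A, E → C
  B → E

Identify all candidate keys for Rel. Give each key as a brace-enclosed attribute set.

{A, B}, {A, E}, {B, D}, {D, E}

{A, B}⁺ = {A, B, C, D, E}, which is every attribute, so {A, B} is a candidate key.
{A, E}⁺ = {A, B, C, D, E}, which is every attribute, so {A, E} is a candidate key.
{B, D}⁺ = {A, B, C, D, E}, which is every attribute, so {B, D} is a candidate key.
{D, E}⁺ = {A, B, C, D, E}, which is every attribute, so {D, E} is a candidate key.
No proper subset of any of these is a key, and no other minimal superkey exists.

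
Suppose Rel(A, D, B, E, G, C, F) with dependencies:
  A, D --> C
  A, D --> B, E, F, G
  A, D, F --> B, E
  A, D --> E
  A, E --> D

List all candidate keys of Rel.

Attributes never on any right-hand side: {A} — every candidate key must contain it.
{A, D} is a candidate key since {A, D}⁺ = {A, B, C, D, E, F, G} covers every attribute.
{A, E} is a candidate key since {A, E}⁺ = {A, B, C, D, E, F, G} covers every attribute.
Any other superkey properly contains one of these, so there are no further candidate keys.

{A, D}, {A, E}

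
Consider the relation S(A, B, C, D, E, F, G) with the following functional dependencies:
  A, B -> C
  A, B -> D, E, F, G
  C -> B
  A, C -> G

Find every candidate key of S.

{A} never appears on the right of any FD, so every key must include it.
{A, B} is a candidate key since {A, B}⁺ = {A, B, C, D, E, F, G} covers every attribute.
{A, C} is a candidate key since {A, C}⁺ = {A, B, C, D, E, F, G} covers every attribute.
No proper subset of any of these is a key, and no other minimal superkey exists.

{A, B}, {A, C}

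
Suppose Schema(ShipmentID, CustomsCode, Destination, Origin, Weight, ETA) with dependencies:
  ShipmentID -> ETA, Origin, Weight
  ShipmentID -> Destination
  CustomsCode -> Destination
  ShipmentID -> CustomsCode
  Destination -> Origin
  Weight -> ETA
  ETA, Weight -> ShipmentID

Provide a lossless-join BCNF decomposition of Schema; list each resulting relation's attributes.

Candidate keys of the original relation: {ShipmentID}, {Weight}.
In {CustomsCode, Destination, ETA, Origin, ShipmentID, Weight}, {CustomsCode} is not a superkey ({CustomsCode}⁺ restricted to this set is {CustomsCode, Destination, Origin}), so split on CustomsCode -> Destination, Origin into {CustomsCode, Destination, Origin} and {CustomsCode, ETA, ShipmentID, Weight}.
In {CustomsCode, Destination, Origin}, {Destination} is not a superkey ({Destination}⁺ restricted to this set is {Destination, Origin}), so split on Destination -> Origin into {Destination, Origin} and {CustomsCode, Destination}.
{Destination, Origin}: every determinant is a superkey — BCNF.
{CustomsCode, Destination}: every determinant is a superkey — BCNF.
{CustomsCode, ETA, ShipmentID, Weight}: every determinant is a superkey — BCNF.

{CustomsCode, Destination}; {CustomsCode, ETA, ShipmentID, Weight}; {Destination, Origin}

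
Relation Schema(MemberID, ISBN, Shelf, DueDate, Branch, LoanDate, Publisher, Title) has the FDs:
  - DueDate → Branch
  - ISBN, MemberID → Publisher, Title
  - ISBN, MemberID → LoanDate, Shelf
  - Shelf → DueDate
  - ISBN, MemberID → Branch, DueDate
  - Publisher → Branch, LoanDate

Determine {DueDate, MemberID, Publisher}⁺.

{Branch, DueDate, LoanDate, MemberID, Publisher}

Start with {DueDate, MemberID, Publisher}.
DueDate → Branch applies; add {Branch} → now {Branch, DueDate, MemberID, Publisher}.
Publisher → Branch, LoanDate applies; add {LoanDate} → now {Branch, DueDate, LoanDate, MemberID, Publisher}.
No further FD applies.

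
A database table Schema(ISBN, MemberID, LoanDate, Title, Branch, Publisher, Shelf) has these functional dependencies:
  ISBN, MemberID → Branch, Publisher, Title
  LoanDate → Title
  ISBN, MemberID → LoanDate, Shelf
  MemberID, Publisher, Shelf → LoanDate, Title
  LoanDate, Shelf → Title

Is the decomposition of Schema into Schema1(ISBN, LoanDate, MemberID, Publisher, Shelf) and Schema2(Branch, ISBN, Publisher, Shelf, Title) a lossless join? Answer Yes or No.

The shared attributes are {ISBN, Publisher, Shelf} and {ISBN, Publisher, Shelf}⁺ = {ISBN, Publisher, Shelf}.
The closure covers neither Schema1 nor Schema2 entirely; the join is not lossless.

No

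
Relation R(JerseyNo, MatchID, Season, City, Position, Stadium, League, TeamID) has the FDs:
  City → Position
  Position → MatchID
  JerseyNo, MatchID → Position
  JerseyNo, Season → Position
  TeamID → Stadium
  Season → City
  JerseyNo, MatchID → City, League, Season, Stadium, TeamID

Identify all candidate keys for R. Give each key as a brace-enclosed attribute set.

{JerseyNo} never appears on the right of any FD, so every key must include it.
{City, JerseyNo}⁺ = {City, JerseyNo, League, MatchID, Position, Season, Stadium, TeamID}, which is every attribute, so {City, JerseyNo} is a candidate key.
{JerseyNo, MatchID}⁺ = {City, JerseyNo, League, MatchID, Position, Season, Stadium, TeamID}, which is every attribute, so {JerseyNo, MatchID} is a candidate key.
{JerseyNo, Position}⁺ = {City, JerseyNo, League, MatchID, Position, Season, Stadium, TeamID}, which is every attribute, so {JerseyNo, Position} is a candidate key.
{JerseyNo, Season}⁺ = {City, JerseyNo, League, MatchID, Position, Season, Stadium, TeamID}, which is every attribute, so {JerseyNo, Season} is a candidate key.
These are minimal and exhaustive — every other superkey contains one of them.

{City, JerseyNo}, {JerseyNo, MatchID}, {JerseyNo, Position}, {JerseyNo, Season}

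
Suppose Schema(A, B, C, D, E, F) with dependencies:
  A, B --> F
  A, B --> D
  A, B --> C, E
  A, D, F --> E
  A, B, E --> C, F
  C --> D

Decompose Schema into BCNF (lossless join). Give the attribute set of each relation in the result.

Candidate key of the original relation: {A, B}.
Within {A, B, C, D, E, F}: {A, D, F}⁺ ∩ {A, B, C, D, E, F} = {A, D, E, F}, not the whole set, so A, D, F --> E violates BCNF; decompose into {A, D, E, F} and {A, B, C, D, F}.
{A, D, E, F} has no BCNF violation.
Within {A, B, C, D, F}: {C}⁺ ∩ {A, B, C, D, F} = {C, D}, not the whole set, so C --> D violates BCNF; decompose into {C, D} and {A, B, C, F}.
{C, D} has no BCNF violation.
{A, B, C, F} has no BCNF violation.

{A, B, C, F}; {A, D, E, F}; {C, D}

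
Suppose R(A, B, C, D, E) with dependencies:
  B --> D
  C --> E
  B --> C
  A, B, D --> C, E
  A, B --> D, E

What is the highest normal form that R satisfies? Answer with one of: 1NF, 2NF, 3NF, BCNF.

Candidate key: {A, B}. Prime attributes: {A, B}.
B --> D: {B}⁺ = {B, C, D, E}, which is not all of the attributes, so the left side is not a superkey — BCNF is violated.
B --> D determines the non-prime attribute {D} from a non-superkey — 3NF is violated.
The proper key subset {B} of {A, B} determines non-prime {C, D, E}, so the relation is not even in 2NF.

1NF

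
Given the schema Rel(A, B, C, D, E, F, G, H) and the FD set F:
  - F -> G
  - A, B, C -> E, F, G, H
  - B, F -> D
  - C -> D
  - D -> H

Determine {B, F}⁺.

Start with {B, F}.
F -> G applies; add {G} → now {B, F, G}.
B, F -> D applies; add {D} → now {B, D, F, G}.
D -> H applies; add {H} → now {B, D, F, G, H}.
No further FD applies.

{B, D, F, G, H}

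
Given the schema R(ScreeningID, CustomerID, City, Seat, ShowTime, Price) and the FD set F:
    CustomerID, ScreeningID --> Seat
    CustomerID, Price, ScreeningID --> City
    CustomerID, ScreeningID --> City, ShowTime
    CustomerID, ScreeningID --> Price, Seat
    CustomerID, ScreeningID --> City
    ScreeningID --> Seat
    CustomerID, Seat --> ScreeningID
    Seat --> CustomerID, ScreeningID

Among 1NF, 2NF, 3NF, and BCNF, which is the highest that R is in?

BCNF

Candidate keys: {ScreeningID}, {Seat}. Prime attributes: {ScreeningID, Seat}.
Every FD has a superkey on the left, so the relation is in BCNF.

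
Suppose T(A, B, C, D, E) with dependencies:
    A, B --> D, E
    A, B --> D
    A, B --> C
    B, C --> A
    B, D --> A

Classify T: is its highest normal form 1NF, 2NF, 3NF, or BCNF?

Candidate keys: {A, B}, {B, C}, {B, D}. Prime attributes: {A, B, C, D}.
Every FD has a superkey on the left, so the relation is in BCNF.

BCNF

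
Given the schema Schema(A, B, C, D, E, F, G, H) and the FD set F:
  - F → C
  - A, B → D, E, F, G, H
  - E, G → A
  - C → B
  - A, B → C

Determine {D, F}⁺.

{B, C, D, F}

Start with {D, F}.
F → C applies; add {C} → now {C, D, F}.
C → B applies; add {B} → now {B, C, D, F}.
No further FD applies.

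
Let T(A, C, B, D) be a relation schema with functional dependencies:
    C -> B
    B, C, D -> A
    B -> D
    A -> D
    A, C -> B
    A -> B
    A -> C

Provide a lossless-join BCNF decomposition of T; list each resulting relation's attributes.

{A, B, C}; {B, D}

Candidate keys of the original relation: {A}, {C}.
Within {A, B, C, D}: {B}⁺ ∩ {A, B, C, D} = {B, D}, not the whole set, so B -> D violates BCNF; decompose into {B, D} and {A, B, C}.
{B, D} is in BCNF.
{A, B, C} is in BCNF.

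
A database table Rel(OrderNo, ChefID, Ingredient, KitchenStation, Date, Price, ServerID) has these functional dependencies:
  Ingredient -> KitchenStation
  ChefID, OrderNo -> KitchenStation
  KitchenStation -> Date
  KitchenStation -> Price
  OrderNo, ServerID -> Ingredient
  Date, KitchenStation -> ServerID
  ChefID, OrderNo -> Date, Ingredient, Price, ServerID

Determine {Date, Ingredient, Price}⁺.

Start with {Date, Ingredient, Price}.
Ingredient -> KitchenStation applies; add {KitchenStation} → now {Date, Ingredient, KitchenStation, Price}.
Date, KitchenStation -> ServerID applies; add {ServerID} → now {Date, Ingredient, KitchenStation, Price, ServerID}.
No further FD applies.

{Date, Ingredient, KitchenStation, Price, ServerID}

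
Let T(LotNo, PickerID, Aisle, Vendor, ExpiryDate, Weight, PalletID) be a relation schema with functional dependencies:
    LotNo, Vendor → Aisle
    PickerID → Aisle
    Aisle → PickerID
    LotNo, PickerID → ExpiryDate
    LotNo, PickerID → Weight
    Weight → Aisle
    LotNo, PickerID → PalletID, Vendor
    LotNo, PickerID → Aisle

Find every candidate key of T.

{LotNo} never appears on the right of any FD, so every key must include it.
{Aisle, LotNo}⁺ = {Aisle, ExpiryDate, LotNo, PalletID, PickerID, Vendor, Weight}, which is every attribute, so {Aisle, LotNo} is a candidate key.
{LotNo, PickerID}⁺ = {Aisle, ExpiryDate, LotNo, PalletID, PickerID, Vendor, Weight}, which is every attribute, so {LotNo, PickerID} is a candidate key.
{LotNo, Vendor}⁺ = {Aisle, ExpiryDate, LotNo, PalletID, PickerID, Vendor, Weight}, which is every attribute, so {LotNo, Vendor} is a candidate key.
{LotNo, Weight}⁺ = {Aisle, ExpiryDate, LotNo, PalletID, PickerID, Vendor, Weight}, which is every attribute, so {LotNo, Weight} is a candidate key.
Any other superkey properly contains one of these, so there are no further candidate keys.

{Aisle, LotNo}, {LotNo, PickerID}, {LotNo, Vendor}, {LotNo, Weight}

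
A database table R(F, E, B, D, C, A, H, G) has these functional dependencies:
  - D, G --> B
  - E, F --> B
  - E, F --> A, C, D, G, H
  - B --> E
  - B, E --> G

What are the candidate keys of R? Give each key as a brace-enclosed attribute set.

{B, F}, {D, F, G}, {E, F}

No FD produces {F}, so it must be in every candidate key.
Closure of {B, F} is {A, B, C, D, E, F, G, H}, the whole schema; {B, F} is a candidate key.
Closure of {E, F} is {A, B, C, D, E, F, G, H}, the whole schema; {E, F} is a candidate key.
Closure of {D, F, G} is {A, B, C, D, E, F, G, H}, the whole schema; {D, F, G} is a candidate key.
These are minimal and exhaustive — every other superkey contains one of them.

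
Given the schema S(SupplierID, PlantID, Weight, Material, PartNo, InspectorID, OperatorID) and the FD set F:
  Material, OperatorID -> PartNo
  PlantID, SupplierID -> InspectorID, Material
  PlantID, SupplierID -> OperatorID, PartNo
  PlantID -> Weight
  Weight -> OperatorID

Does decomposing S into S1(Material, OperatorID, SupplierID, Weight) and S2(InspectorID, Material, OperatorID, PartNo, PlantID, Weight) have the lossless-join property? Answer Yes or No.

S1 ∩ S2 = {Material, OperatorID, Weight}; its closure under F is {Material, OperatorID, PartNo, Weight}.
Neither S1 nor S2 is contained in that closure, so the decomposition is lossy.

No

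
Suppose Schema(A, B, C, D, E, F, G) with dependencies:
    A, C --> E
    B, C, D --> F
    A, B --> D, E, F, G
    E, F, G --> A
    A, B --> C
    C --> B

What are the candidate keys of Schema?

{A, B}, {A, C}, {B, E, F, G}, {C, D, E, G}, {C, E, F, G}

{A, B}⁺ = {A, B, C, D, E, F, G} — all of the relation — so {A, B} is a candidate key.
{A, C}⁺ = {A, B, C, D, E, F, G} — all of the relation — so {A, C} is a candidate key.
{B, E, F, G}⁺ = {A, B, C, D, E, F, G} — all of the relation — so {B, E, F, G} is a candidate key.
{C, D, E, G}⁺ = {A, B, C, D, E, F, G} — all of the relation — so {C, D, E, G} is a candidate key.
{C, E, F, G}⁺ = {A, B, C, D, E, F, G} — all of the relation — so {C, E, F, G} is a candidate key.
No proper subset of any of these is a key, and no other minimal superkey exists.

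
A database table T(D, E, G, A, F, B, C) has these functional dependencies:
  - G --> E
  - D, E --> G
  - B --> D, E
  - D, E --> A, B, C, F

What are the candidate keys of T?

{B}, {D, E}, {D, G}

Closure of {B} is {A, B, C, D, E, F, G}, the whole schema; {B} is a candidate key.
Closure of {D, E} is {A, B, C, D, E, F, G}, the whole schema; {D, E} is a candidate key.
Closure of {D, G} is {A, B, C, D, E, F, G}, the whole schema; {D, G} is a candidate key.
These are minimal and exhaustive — every other superkey contains one of them.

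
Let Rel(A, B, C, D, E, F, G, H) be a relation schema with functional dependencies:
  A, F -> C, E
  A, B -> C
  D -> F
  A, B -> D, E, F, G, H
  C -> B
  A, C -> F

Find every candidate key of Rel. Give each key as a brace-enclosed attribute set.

{A} never appears on the right of any FD, so every key must include it.
{A, B}⁺ = {A, B, C, D, E, F, G, H} — all of the relation — so {A, B} is a candidate key.
{A, C}⁺ = {A, B, C, D, E, F, G, H} — all of the relation — so {A, C} is a candidate key.
{A, D}⁺ = {A, B, C, D, E, F, G, H} — all of the relation — so {A, D} is a candidate key.
{A, F}⁺ = {A, B, C, D, E, F, G, H} — all of the relation — so {A, F} is a candidate key.
No proper subset of any of these is a key, and no other minimal superkey exists.

{A, B}, {A, C}, {A, D}, {A, F}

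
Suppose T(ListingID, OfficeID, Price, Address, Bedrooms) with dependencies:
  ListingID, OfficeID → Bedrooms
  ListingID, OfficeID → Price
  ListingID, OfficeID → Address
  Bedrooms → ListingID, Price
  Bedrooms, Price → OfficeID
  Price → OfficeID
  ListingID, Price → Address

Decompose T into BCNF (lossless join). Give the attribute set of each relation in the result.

{Address, Bedrooms, ListingID, Price}; {OfficeID, Price}

Candidate keys of the original relation: {Bedrooms}, {ListingID, OfficeID}, {ListingID, Price}.
{Address, Bedrooms, ListingID, OfficeID, Price}: {Price} determines {OfficeID, Price} here but is not a superkey — split on Price → OfficeID, giving {OfficeID, Price} and {Address, Bedrooms, ListingID, Price}.
{OfficeID, Price} has no BCNF violation.
{Address, Bedrooms, ListingID, Price} has no BCNF violation.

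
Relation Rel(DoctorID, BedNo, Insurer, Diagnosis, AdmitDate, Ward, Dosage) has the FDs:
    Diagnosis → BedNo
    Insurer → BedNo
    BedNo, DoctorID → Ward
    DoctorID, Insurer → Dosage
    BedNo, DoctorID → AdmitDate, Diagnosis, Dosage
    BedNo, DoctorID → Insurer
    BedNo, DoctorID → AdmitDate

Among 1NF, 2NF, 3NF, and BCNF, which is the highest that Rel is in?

3NF

Candidate keys: {BedNo, DoctorID}, {Diagnosis, DoctorID}, {DoctorID, Insurer}. Prime attributes: {BedNo, Diagnosis, DoctorID, Insurer}.
For Diagnosis → BedNo we have {Diagnosis}⁺ = {BedNo, Diagnosis}; {Diagnosis} is not a superkey, so BCNF fails.
Since {BedNo} ⊆ prime attributes and every other non-superkey FD also has a prime right side, the schema is in 3NF.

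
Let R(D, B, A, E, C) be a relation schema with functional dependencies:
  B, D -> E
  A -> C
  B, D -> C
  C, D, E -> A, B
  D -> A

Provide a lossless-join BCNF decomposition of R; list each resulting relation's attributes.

{A, C}; {A, D}; {B, D, E}

Candidate keys of the original relation: {B, D}, {D, E}.
Within {A, B, C, D, E}: {A}⁺ ∩ {A, B, C, D, E} = {A, C}, not the whole set, so A -> C violates BCNF; decompose into {A, C} and {A, B, D, E}.
{A, C} has no BCNF violation.
Within {A, B, D, E}: {D}⁺ ∩ {A, B, D, E} = {A, D}, not the whole set, so D -> A violates BCNF; decompose into {A, D} and {B, D, E}.
{A, D} has no BCNF violation.
{B, D, E} has no BCNF violation.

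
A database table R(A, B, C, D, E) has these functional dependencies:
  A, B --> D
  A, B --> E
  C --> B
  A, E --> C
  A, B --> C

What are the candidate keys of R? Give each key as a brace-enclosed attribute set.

{A, B}, {A, C}, {A, E}

Attributes never on any right-hand side: {A} — every candidate key must contain it.
{A, B}⁺ = {A, B, C, D, E}, which is every attribute, so {A, B} is a candidate key.
{A, C}⁺ = {A, B, C, D, E}, which is every attribute, so {A, C} is a candidate key.
{A, E}⁺ = {A, B, C, D, E}, which is every attribute, so {A, E} is a candidate key.
No proper subset of any of these is a key, and no other minimal superkey exists.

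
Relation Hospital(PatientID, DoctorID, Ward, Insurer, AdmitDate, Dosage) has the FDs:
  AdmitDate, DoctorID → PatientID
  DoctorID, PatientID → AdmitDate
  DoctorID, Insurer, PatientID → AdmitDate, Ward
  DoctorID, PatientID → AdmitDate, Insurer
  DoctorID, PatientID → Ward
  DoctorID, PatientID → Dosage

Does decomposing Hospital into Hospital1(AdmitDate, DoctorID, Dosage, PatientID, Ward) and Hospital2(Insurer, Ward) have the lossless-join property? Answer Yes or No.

No

Common attributes: {Ward}; their closure is {Ward}.
Neither Hospital1 nor Hospital2 is contained in that closure, so the decomposition is lossy.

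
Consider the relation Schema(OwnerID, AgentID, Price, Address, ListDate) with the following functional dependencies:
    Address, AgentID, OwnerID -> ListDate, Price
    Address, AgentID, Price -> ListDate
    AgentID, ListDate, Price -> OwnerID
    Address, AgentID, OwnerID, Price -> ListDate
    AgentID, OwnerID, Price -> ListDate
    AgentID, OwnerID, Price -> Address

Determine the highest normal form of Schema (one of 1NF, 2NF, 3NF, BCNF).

BCNF

Candidate keys: {Address, AgentID, OwnerID}, {Address, AgentID, Price}, {AgentID, ListDate, Price}, {AgentID, OwnerID, Price}. Prime attributes: {Address, AgentID, ListDate, OwnerID, Price}.
The left-hand side of every FD is a superkey, so BCNF is satisfied.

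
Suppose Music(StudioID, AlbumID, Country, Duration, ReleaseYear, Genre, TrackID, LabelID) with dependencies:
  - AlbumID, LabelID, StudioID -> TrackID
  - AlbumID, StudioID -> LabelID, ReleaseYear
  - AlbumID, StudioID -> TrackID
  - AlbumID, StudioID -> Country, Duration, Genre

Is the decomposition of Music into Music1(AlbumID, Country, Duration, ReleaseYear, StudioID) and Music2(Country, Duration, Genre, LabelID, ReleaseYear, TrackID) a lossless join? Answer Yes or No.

Music1 ∩ Music2 = {Country, Duration, ReleaseYear}; its closure under F is {Country, Duration, ReleaseYear}.
Music1 ⊄ {Country, Duration, ReleaseYear} and Music2 ⊄ {Country, Duration, ReleaseYear}, so the split is lossy.

No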